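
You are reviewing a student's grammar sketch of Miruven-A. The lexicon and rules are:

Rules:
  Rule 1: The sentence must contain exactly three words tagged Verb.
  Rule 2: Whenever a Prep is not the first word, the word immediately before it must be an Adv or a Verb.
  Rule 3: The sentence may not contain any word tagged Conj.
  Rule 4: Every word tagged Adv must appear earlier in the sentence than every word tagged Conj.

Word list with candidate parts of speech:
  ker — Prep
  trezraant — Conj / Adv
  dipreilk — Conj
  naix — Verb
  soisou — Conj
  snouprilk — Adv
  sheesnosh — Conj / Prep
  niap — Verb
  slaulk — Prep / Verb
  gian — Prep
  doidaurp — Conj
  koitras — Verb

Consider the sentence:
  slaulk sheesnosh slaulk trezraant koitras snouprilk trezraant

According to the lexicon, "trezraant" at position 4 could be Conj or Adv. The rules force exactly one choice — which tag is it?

Candidates per position — 1:slaulk {Prep,Verb}; 2:sheesnosh {Conj,Prep}; 3:slaulk {Prep,Verb}; 4:trezraant {Conj,Adv}; 5:koitras {Verb}; 6:snouprilk {Adv}; 7:trezraant {Conj,Adv}.
If word 1 were Prep, no tagging could satisfy rule 1; so word 1 is Verb.
If word 2 were Conj, no tagging could satisfy rule 3; so word 2 is Prep.
If word 3 were Prep, no tagging could satisfy rule 1; so word 3 is Verb.
If word 4 were Conj, no tagging could satisfy rule 3; so word 4 is Adv.
If word 7 were Conj, no tagging could satisfy rule 3; so word 7 is Adv.
So the tagging must be: Verb Prep Verb Adv Verb Adv Adv.
Rule-by-rule: rule 1 satisfied; rule 2 satisfied; rule 3 satisfied; rule 4 satisfied.

Adv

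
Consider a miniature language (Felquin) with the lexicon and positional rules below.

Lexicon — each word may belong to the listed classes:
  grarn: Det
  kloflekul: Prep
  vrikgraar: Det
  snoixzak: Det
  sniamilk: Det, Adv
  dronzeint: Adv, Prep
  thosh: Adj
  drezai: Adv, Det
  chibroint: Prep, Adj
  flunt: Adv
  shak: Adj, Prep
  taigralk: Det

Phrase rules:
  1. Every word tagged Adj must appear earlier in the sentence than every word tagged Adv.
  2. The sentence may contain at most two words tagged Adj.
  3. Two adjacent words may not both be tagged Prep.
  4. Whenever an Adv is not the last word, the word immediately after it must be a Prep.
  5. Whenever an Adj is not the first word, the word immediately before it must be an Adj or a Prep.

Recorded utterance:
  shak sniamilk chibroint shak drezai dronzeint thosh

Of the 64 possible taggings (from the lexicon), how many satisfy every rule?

Candidates per position — 1:shak {Adj,Prep}; 2:sniamilk {Det,Adv}; 3:chibroint {Prep,Adj}; 4:shak {Adj,Prep}; 5:drezai {Adv,Det}; 6:dronzeint {Adv,Prep}; 7:thosh {Adj}.
There are 64 candidate sequences in total.
The sequences that satisfy every rule: Prep Det Prep Adj Det Prep Adj.
Count = 1.

1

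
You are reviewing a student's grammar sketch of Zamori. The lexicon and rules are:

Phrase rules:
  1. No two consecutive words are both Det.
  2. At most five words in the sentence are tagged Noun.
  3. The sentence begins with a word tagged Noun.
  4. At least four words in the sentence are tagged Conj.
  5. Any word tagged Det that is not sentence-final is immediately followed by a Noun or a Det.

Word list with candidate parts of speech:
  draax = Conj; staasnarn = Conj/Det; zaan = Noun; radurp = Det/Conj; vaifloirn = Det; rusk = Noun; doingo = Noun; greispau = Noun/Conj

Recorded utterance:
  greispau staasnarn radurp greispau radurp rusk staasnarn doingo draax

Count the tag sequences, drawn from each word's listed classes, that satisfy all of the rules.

8

Candidates per position — 1:greispau {Noun,Conj}; 2:staasnarn {Conj,Det}; 3:radurp {Det,Conj}; 4:greispau {Noun,Conj}; 5:radurp {Det,Conj}; 6:rusk {Noun}; 7:staasnarn {Conj,Det}; 8:doingo {Noun}; 9:draax {Conj}.
There are 64 candidate sequences in total.
Checking each against the rules leaves 8 sequences.
Count = 8.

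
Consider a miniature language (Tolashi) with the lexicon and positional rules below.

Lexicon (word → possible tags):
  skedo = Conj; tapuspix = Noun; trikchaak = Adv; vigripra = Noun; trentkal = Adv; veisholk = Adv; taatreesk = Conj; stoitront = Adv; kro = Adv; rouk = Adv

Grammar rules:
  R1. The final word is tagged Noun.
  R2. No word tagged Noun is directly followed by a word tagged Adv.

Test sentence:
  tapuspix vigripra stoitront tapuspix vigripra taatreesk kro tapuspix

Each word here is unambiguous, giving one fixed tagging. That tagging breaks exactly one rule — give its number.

2

Fixed tagging: Noun Noun Adv Noun Noun Conj Adv Noun.
Applying the rules: R1 ✓, R2 ✗.
Only rule 2 fails.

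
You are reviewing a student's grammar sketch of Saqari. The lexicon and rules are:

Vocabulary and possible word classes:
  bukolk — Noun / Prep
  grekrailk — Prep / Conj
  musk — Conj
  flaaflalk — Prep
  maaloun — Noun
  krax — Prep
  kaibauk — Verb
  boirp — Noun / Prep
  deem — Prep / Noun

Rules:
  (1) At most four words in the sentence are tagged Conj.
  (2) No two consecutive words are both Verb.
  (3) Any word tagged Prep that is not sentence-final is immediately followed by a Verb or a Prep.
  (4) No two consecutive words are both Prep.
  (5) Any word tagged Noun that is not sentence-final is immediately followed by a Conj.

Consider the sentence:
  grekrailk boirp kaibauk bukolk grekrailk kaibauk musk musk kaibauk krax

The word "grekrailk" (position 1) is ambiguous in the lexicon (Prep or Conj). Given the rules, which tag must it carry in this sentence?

Conj

Candidates per position — 1:grekrailk {Prep,Conj}; 2:boirp {Noun,Prep}; 3:kaibauk {Verb}; 4:bukolk {Noun,Prep}; 5:grekrailk {Prep,Conj}; 6:kaibauk {Verb}; 7:musk {Conj}; 8:musk {Conj}; 9:kaibauk {Verb}; 10:krax {Prep}.
If word 2 were Noun, no tagging could satisfy rule 5; so word 2 is Prep.
If word 1 were Prep, no tagging could satisfy rule 4; so word 1 is Conj.
The remaining ambiguous positions (4, 5) are resolved jointly — only one combination satisfies every rule.
So the tagging must be: Conj Prep Verb Noun Conj Verb Conj Conj Verb Prep.
Check: rule 1 ok; rule 2 ok; rule 3 ok; rule 4 ok; rule 5 ok.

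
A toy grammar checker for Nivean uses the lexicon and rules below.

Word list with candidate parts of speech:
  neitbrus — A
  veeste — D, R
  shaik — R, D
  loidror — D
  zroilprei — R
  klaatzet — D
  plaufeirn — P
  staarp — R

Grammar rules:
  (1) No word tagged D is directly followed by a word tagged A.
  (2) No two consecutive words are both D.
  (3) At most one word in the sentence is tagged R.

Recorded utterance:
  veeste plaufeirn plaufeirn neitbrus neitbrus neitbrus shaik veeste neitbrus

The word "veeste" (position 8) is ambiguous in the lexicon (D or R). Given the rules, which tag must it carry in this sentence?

Candidates per position — 1:veeste {D,R}; 2:plaufeirn {P}; 3:plaufeirn {P}; 4:neitbrus {A}; 5:neitbrus {A}; 6:neitbrus {A}; 7:shaik {R,D}; 8:veeste {D,R}; 9:neitbrus {A}.
If word 8 were D, no tagging could satisfy rule 1; so word 8 is R.
If word 1 were R, no tagging could satisfy rule 3; so word 1 is D.
If word 7 were R, no tagging could satisfy rule 3; so word 7 is D.
That leaves exactly one tagging: D P P A A A D R A.
Verifying each rule — rule 1 ✓; rule 2 ✓; rule 3 ✓.

R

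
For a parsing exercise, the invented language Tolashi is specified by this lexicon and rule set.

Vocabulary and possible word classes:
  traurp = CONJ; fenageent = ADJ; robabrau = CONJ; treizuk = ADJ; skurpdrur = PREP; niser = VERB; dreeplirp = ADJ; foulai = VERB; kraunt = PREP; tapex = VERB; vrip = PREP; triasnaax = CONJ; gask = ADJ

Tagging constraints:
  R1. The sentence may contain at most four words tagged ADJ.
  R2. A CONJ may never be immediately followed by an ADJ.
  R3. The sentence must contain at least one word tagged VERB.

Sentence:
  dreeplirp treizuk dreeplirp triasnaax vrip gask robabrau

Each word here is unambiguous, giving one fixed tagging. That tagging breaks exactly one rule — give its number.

3

Fixed tagging: ADJ ADJ ADJ CONJ PREP ADJ CONJ.
Checking each rule: R1 ✓, R2 ✓, R3 ✗.
Only rule 3 fails.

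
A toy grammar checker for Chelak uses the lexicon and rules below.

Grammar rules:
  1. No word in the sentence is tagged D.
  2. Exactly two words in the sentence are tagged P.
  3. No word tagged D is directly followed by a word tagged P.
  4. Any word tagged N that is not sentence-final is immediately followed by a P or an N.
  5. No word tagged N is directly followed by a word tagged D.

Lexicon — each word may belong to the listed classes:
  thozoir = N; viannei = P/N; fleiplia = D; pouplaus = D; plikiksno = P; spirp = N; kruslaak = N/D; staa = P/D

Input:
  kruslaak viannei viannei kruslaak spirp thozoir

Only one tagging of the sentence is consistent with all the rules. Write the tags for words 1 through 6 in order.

Candidates per position — 1:kruslaak {N,D}; 2:viannei {P,N}; 3:viannei {P,N}; 4:kruslaak {N,D}; 5:spirp {N}; 6:thozoir {N}.
If word 1 were D, no tagging could satisfy rule 1; so word 1 is N.
If word 2 were N, no tagging could satisfy rule 2; so word 2 is P.
If word 3 were N, no tagging could satisfy rule 2; so word 3 is P.
If word 4 were D, no tagging could satisfy rule 1; so word 4 is N.
The only consistent sequence is: N P P N N N.
Check: rule 1 holds; rule 2 holds; rule 3 holds; rule 4 holds; rule 5 holds.

N P P N N N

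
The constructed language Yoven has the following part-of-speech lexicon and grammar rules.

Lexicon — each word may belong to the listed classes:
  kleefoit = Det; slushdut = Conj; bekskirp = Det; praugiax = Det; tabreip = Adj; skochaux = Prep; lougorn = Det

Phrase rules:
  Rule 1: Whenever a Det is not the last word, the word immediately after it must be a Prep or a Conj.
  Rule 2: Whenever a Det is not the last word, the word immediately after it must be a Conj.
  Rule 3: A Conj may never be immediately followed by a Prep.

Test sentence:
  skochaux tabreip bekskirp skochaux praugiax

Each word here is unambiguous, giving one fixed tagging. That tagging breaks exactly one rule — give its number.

Fixed tagging: Prep Adj Det Prep Det.
Checking each rule: R1 pass, R2 fail, R3 pass.
Only rule 2 fails.

2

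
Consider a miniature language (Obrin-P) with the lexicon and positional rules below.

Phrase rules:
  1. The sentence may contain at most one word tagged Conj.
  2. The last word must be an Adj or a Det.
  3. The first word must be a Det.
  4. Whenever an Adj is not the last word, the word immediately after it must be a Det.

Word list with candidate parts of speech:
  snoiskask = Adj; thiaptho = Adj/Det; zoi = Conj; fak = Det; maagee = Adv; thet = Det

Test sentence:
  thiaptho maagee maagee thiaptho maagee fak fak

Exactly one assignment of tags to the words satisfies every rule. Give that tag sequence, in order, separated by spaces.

Det Adv Adv Det Adv Det Det

Candidates per position — 1:thiaptho {Adj,Det}; 2:maagee {Adv}; 3:maagee {Adv}; 4:thiaptho {Adj,Det}; 5:maagee {Adv}; 6:fak {Det}; 7:fak {Det}.
Position 1: tagging it Adj would leave rule 3 unsatisfiable, so it must be Det.
Position 4: tagging it Adj would leave rule 4 unsatisfiable, so it must be Det.
The unique satisfying tagging is: Det Adv Adv Det Adv Det Det.
Verifying each rule — rule 1 ✓; rule 2 ✓; rule 3 ✓; rule 4 ✓.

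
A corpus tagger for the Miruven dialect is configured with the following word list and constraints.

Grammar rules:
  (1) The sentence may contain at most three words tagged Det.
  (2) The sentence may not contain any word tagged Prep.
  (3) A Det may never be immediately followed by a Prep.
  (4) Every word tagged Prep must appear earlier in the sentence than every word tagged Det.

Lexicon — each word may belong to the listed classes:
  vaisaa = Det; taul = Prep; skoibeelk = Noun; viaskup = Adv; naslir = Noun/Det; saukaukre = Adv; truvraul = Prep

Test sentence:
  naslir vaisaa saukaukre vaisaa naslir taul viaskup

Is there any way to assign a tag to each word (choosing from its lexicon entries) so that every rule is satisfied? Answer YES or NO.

NO

Candidates per position — 1:naslir {Noun,Det}; 2:vaisaa {Det}; 3:saukaukre {Adv}; 4:vaisaa {Det}; 5:naslir {Noun,Det}; 6:taul {Prep}; 7:viaskup {Adv}.
Rule 2 cannot be satisfied by any choice of tags from the lexicon.
So there is no consistent tagging.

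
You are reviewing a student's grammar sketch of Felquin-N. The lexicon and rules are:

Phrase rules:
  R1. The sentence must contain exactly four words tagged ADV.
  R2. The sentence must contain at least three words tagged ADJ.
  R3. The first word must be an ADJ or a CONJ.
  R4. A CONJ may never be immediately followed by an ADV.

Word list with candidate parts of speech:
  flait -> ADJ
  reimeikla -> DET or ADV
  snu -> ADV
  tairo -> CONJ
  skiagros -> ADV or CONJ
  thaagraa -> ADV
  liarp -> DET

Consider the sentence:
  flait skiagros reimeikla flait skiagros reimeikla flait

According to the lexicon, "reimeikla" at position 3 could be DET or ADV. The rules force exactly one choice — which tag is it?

ADV

Candidates per position — 1:flait {ADJ}; 2:skiagros {ADV,CONJ}; 3:reimeikla {DET,ADV}; 4:flait {ADJ}; 5:skiagros {ADV,CONJ}; 6:reimeikla {DET,ADV}; 7:flait {ADJ}.
Position 2: tagging it CONJ would leave rule 1 unsatisfiable, so it must be ADV.
Position 3: tagging it DET would leave rule 1 unsatisfiable, so it must be ADV.
Position 5: tagging it CONJ would leave rule 1 unsatisfiable, so it must be ADV.
Position 6: tagging it DET would leave rule 1 unsatisfiable, so it must be ADV.
The unique satisfying tagging is: ADJ ADV ADV ADJ ADV ADV ADJ.
Checking: rule 1 ✓; rule 2 ✓; rule 3 ✓; rule 4 ✓.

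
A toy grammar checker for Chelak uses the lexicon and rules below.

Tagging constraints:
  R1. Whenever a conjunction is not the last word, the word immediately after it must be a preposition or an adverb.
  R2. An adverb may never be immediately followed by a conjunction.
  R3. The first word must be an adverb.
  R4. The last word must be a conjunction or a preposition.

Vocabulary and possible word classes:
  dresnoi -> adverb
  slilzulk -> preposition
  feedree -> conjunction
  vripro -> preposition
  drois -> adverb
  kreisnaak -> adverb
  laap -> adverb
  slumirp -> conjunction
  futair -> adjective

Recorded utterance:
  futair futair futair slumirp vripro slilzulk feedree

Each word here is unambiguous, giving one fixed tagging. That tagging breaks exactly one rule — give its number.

Fixed tagging: adjective adjective adjective conjunction preposition preposition conjunction.
Checking each rule: R1 pass, R2 pass, R3 fail, R4 pass.
Only rule 3 fails.

3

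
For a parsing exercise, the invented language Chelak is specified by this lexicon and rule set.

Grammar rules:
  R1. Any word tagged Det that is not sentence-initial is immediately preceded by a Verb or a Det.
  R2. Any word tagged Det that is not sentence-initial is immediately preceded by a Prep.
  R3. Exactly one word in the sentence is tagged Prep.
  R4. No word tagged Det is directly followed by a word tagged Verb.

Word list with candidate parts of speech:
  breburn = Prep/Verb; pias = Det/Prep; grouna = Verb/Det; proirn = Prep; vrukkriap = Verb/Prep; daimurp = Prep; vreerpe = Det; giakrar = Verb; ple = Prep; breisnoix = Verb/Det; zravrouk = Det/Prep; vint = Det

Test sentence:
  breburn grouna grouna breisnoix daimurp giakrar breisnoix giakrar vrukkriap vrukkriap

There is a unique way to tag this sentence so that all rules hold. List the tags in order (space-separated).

Candidates per position — 1:breburn {Prep,Verb}; 2:grouna {Verb,Det}; 3:grouna {Verb,Det}; 4:breisnoix {Verb,Det}; 5:daimurp {Prep}; 6:giakrar {Verb}; 7:breisnoix {Verb,Det}; 8:giakrar {Verb}; 9:vrukkriap {Verb,Prep}; 10:vrukkriap {Verb,Prep}.
Position 1: Prep is ruled out by rule 3; that leaves Verb.
Position 2: Det is ruled out by rule 2; that leaves Verb.
Position 3: Det is ruled out by rule 2; that leaves Verb.
Position 4: Det is ruled out by rule 2; that leaves Verb.
Position 7: Det is ruled out by rule 2; that leaves Verb.
Position 9: Prep is ruled out by rule 3; that leaves Verb.
Position 10: Prep is ruled out by rule 3; that leaves Verb.
The only consistent sequence is: Verb Verb Verb Verb Prep Verb Verb Verb Verb Verb.
Checking: rule 1 ✓; rule 2 ✓; rule 3 ✓; rule 4 ✓.

Verb Verb Verb Verb Prep Verb Verb Verb Verb Verb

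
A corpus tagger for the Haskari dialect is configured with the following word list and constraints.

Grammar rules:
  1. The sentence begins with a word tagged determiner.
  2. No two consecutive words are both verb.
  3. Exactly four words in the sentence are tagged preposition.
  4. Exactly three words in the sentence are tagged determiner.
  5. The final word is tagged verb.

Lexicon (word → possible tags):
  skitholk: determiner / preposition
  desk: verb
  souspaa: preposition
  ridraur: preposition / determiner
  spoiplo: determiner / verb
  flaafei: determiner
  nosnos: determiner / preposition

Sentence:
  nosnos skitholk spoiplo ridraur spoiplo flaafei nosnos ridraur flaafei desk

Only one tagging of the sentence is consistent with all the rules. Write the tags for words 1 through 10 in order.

determiner preposition verb preposition verb determiner preposition preposition determiner verb

Candidates per position — 1:nosnos {determiner,preposition}; 2:skitholk {determiner,preposition}; 3:spoiplo {determiner,verb}; 4:ridraur {preposition,determiner}; 5:spoiplo {determiner,verb}; 6:flaafei {determiner}; 7:nosnos {determiner,preposition}; 8:ridraur {preposition,determiner}; 9:flaafei {determiner}; 10:desk {verb}.
If word 1 were preposition, no tagging could satisfy rule 1; so word 1 is determiner.
If word 2 were determiner, no tagging could satisfy rule 3; so word 2 is preposition.
If word 3 were determiner, no tagging could satisfy rule 4; so word 3 is verb.
If word 4 were determiner, no tagging could satisfy rule 3; so word 4 is preposition.
If word 5 were determiner, no tagging could satisfy rule 4; so word 5 is verb.
If word 7 were determiner, no tagging could satisfy rule 3; so word 7 is preposition.
If word 8 were determiner, no tagging could satisfy rule 3; so word 8 is preposition.
So the tagging must be: determiner preposition verb preposition verb determiner preposition preposition determiner verb.
Rule-by-rule: rule 1 ✓; rule 2 ✓; rule 3 ✓; rule 4 ✓; rule 5 ✓.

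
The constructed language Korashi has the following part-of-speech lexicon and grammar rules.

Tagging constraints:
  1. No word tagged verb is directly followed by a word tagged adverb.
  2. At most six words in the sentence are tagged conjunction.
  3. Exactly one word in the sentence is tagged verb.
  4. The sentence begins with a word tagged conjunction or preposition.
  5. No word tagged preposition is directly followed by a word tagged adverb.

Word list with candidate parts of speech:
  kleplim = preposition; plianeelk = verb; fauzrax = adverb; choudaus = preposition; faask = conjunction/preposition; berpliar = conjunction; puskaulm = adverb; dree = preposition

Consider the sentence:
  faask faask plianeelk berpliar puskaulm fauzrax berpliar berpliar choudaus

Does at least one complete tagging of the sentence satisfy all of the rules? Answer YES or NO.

Candidates per position — 1:faask {conjunction,preposition}; 2:faask {conjunction,preposition}; 3:plianeelk {verb}; 4:berpliar {conjunction}; 5:puskaulm {adverb}; 6:fauzrax {adverb}; 7:berpliar {conjunction}; 8:berpliar {conjunction}; 9:choudaus {preposition}.
One satisfying assignment: preposition conjunction verb conjunction adverb adverb conjunction conjunction preposition.
Checking: rule 1 ✓; rule 2 ✓; rule 3 ✓; rule 4 ✓; rule 5 ✓.

YES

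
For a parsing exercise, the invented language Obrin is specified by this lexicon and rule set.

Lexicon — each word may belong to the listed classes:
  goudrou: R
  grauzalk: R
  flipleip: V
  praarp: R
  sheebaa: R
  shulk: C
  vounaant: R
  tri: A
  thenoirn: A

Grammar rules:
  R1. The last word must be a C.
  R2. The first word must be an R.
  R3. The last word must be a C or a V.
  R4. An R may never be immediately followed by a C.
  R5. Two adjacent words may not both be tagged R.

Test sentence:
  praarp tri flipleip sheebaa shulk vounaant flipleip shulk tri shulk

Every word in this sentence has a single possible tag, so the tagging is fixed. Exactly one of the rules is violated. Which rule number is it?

4

Fixed tagging: R A V R C R V C A C.
Applying the rules: R1 holds, R2 holds, R3 holds, R4 violated, R5 holds.
Only rule 4 fails.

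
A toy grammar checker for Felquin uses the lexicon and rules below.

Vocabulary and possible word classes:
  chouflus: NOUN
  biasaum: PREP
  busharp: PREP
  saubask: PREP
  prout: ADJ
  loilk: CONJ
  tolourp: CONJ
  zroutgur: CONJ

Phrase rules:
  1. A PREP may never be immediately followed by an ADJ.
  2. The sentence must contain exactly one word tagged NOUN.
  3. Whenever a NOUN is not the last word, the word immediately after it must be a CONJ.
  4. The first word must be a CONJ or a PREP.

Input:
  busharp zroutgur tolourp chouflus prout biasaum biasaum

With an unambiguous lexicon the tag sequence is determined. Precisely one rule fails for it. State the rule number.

3

Fixed tagging: PREP CONJ CONJ NOUN ADJ PREP PREP.
Rule check: R1 ✓, R2 ✓, R3 ✗, R4 ✓.
Only rule 3 fails.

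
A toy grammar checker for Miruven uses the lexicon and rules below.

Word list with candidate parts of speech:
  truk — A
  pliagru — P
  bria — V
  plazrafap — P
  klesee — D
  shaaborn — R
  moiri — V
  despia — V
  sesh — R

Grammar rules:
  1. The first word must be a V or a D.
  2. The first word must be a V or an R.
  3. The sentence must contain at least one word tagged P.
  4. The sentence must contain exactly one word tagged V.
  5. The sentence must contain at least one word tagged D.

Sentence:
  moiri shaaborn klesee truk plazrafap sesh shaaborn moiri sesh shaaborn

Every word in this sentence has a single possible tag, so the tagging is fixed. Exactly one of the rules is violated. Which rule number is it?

Fixed tagging: V R D A P R R V R R.
Checking each rule: R1 pass, R2 pass, R3 pass, R4 fail, R5 pass.
Only rule 4 fails.

4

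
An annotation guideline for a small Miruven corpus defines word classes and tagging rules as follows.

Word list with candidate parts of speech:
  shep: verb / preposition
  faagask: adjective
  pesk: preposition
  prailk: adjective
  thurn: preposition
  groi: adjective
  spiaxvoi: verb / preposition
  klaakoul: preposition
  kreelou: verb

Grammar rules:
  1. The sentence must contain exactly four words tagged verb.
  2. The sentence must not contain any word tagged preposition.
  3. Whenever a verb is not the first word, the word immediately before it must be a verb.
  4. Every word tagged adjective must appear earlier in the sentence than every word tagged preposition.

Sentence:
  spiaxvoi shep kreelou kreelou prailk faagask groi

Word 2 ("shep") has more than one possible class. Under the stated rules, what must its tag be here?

verb

Candidates per position — 1:spiaxvoi {verb,preposition}; 2:shep {verb,preposition}; 3:kreelou {verb}; 4:kreelou {verb}; 5:prailk {adjective}; 6:faagask {adjective}; 7:groi {adjective}.
Word 1 cannot be preposition — rule 1 would then fail for every completion. It is verb.
Word 2 cannot be preposition — rule 1 would then fail for every completion. It is verb.
That leaves exactly one tagging: verb verb verb verb adjective adjective adjective.
Check: rule 1 ✓; rule 2 ✓; rule 3 ✓; rule 4 ✓.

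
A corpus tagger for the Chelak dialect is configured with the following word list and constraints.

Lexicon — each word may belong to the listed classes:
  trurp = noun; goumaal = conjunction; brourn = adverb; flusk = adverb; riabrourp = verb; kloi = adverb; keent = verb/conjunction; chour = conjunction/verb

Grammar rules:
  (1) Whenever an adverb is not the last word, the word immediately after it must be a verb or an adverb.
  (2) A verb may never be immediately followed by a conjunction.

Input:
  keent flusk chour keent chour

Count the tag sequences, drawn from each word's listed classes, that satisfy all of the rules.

Candidates per position — 1:keent {verb,conjunction}; 2:flusk {adverb}; 3:chour {conjunction,verb}; 4:keent {verb,conjunction}; 5:chour {conjunction,verb}.
There are 16 candidate sequences in total.
The sequences that satisfy every rule: verb adverb verb verb verb; conjunction adverb verb verb verb.
Count = 2.

2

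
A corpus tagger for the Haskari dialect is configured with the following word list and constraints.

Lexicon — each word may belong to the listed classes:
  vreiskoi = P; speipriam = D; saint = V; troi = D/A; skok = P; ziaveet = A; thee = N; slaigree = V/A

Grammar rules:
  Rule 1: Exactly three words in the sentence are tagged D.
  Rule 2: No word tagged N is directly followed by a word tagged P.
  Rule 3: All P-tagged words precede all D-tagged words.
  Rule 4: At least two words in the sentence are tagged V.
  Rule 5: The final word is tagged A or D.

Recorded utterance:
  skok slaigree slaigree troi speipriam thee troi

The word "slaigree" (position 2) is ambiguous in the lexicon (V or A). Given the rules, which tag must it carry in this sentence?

V

Candidates per position — 1:skok {P}; 2:slaigree {V,A}; 3:slaigree {V,A}; 4:troi {D,A}; 5:speipriam {D}; 6:thee {N}; 7:troi {D,A}.
Position 2: tagging it A would leave rule 4 unsatisfiable, so it must be V.
Position 3: tagging it A would leave rule 4 unsatisfiable, so it must be V.
Position 4: tagging it A would leave rule 1 unsatisfiable, so it must be D.
Position 7: tagging it A would leave rule 1 unsatisfiable, so it must be D.
So the tagging must be: P V V D D N D.
Verifying each rule — rule 1 holds; rule 2 holds; rule 3 holds; rule 4 holds; rule 5 holds.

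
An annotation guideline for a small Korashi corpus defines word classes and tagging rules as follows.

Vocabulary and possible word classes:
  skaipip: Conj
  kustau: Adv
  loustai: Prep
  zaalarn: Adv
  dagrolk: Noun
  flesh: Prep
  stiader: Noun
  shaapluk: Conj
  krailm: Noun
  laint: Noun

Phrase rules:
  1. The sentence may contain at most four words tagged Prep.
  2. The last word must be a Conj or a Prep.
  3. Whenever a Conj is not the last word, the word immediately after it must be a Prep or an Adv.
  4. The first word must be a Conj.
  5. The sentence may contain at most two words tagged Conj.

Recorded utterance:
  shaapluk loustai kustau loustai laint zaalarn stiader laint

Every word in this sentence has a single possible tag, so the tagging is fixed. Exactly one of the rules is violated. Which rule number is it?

2

Fixed tagging: Conj Prep Adv Prep Noun Adv Noun Noun.
Rule check: R1 holds, R2 violated, R3 holds, R4 holds, R5 holds.
Only rule 2 fails.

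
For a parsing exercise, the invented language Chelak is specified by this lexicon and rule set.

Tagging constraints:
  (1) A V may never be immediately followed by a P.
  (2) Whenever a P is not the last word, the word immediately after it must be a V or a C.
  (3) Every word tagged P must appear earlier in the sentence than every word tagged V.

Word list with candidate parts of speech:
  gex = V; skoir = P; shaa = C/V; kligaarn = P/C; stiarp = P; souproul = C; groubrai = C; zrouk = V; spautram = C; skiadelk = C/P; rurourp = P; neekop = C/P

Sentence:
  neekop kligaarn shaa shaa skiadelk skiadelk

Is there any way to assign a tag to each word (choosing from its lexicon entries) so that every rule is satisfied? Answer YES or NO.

Candidates per position — 1:neekop {C,P}; 2:kligaarn {P,C}; 3:shaa {C,V}; 4:shaa {C,V}; 5:skiadelk {C,P}; 6:skiadelk {C,P}.
One satisfying assignment: C C C C P C.
Verifying each rule — rule 1 ✓; rule 2 ✓; rule 3 ✓.

YES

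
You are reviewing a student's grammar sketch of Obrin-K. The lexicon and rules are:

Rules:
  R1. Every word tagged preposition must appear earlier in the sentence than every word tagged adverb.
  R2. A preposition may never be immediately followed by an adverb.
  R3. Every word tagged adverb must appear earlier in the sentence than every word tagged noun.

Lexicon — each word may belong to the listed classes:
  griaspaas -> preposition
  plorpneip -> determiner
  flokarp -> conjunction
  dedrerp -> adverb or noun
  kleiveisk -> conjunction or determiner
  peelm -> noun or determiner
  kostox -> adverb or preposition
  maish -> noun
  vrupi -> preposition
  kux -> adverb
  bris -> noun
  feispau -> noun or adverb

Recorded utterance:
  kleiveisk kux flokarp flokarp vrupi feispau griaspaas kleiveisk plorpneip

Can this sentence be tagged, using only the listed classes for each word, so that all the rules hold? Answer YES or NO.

NO

Candidates per position — 1:kleiveisk {conjunction,determiner}; 2:kux {adverb}; 3:flokarp {conjunction}; 4:flokarp {conjunction}; 5:vrupi {preposition}; 6:feispau {noun,adverb}; 7:griaspaas {preposition}; 8:kleiveisk {conjunction,determiner}; 9:plorpneip {determiner}.
Rule 1 cannot be satisfied by any choice of tags from the lexicon.
So there is no consistent tagging.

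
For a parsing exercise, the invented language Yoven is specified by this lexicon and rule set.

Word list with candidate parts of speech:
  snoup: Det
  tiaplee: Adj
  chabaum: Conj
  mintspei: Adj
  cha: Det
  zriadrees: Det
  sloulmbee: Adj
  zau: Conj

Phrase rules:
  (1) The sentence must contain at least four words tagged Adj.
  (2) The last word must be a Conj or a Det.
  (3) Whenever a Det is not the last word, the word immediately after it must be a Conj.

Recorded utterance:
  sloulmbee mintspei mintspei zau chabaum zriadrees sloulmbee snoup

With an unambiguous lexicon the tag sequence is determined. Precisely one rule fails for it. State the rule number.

3

Fixed tagging: Adj Adj Adj Conj Conj Det Adj Det.
Applying the rules: R1 ok, R2 ok, R3 fails.
Only rule 3 fails.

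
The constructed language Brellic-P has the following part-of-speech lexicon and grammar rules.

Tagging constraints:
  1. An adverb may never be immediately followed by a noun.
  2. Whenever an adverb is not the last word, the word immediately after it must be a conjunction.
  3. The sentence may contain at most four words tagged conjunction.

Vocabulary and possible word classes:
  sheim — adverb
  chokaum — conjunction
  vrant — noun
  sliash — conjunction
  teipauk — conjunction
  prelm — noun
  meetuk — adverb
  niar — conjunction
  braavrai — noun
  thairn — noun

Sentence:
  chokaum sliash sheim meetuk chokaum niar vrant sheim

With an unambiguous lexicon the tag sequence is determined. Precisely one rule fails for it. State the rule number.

Fixed tagging: conjunction conjunction adverb adverb conjunction conjunction noun adverb.
Applying the rules: R1 pass, R2 fail, R3 pass.
Only rule 2 fails.

2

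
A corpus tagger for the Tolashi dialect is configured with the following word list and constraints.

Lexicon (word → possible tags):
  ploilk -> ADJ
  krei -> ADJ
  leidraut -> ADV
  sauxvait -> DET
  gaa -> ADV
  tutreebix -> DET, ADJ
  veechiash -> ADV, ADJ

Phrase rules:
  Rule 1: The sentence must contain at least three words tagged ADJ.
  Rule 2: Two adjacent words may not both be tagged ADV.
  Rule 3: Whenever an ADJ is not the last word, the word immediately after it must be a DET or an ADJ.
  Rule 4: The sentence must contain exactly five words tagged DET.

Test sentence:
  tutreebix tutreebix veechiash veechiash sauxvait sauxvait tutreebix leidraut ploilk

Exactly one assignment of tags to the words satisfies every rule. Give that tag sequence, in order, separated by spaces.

DET DET ADJ ADJ DET DET DET ADV ADJ

Candidates per position — 1:tutreebix {DET,ADJ}; 2:tutreebix {DET,ADJ}; 3:veechiash {ADV,ADJ}; 4:veechiash {ADV,ADJ}; 5:sauxvait {DET}; 6:sauxvait {DET}; 7:tutreebix {DET,ADJ}; 8:leidraut {ADV}; 9:ploilk {ADJ}.
Position 1: ADJ is ruled out by rule 4; that leaves DET.
Position 2: ADJ is ruled out by rule 4; that leaves DET.
Position 7: ADJ is ruled out by rule 3; that leaves DET.
Position 3: ADV is ruled out by rule 1; that leaves ADJ.
Position 4: ADV is ruled out by rule 1; that leaves ADJ.
The unique satisfying tagging is: DET DET ADJ ADJ DET DET DET ADV ADJ.
Checking: rule 1 ✓; rule 2 ✓; rule 3 ✓; rule 4 ✓.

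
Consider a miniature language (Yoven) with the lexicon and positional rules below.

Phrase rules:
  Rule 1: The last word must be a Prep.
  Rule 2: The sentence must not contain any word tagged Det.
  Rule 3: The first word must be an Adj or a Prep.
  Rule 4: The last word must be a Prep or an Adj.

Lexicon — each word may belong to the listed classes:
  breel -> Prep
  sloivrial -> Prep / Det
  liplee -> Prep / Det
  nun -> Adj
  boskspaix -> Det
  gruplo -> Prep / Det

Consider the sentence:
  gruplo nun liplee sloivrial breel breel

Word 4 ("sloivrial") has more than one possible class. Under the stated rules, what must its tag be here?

Candidates per position — 1:gruplo {Prep,Det}; 2:nun {Adj}; 3:liplee {Prep,Det}; 4:sloivrial {Prep,Det}; 5:breel {Prep}; 6:breel {Prep}.
Word 1 cannot be Det — rule 2 would then fail for every completion. It is Prep.
Word 3 cannot be Det — rule 2 would then fail for every completion. It is Prep.
Word 4 cannot be Det — rule 2 would then fail for every completion. It is Prep.
The only consistent sequence is: Prep Adj Prep Prep Prep Prep.
Verifying each rule — rule 1 holds; rule 2 holds; rule 3 holds; rule 4 holds.

Prep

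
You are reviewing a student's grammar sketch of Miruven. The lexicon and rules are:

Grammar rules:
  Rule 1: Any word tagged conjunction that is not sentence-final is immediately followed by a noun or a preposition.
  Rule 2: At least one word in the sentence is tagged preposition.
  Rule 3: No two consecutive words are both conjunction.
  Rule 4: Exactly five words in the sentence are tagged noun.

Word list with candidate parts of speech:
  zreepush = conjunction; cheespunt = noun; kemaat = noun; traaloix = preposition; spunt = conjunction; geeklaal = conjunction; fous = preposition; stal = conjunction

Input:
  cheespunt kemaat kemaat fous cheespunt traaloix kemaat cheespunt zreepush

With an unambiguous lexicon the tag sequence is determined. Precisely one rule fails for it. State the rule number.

4

Fixed tagging: noun noun noun preposition noun preposition noun noun conjunction.
Checking each rule: R1 ok, R2 ok, R3 ok, R4 fails.
Only rule 4 fails.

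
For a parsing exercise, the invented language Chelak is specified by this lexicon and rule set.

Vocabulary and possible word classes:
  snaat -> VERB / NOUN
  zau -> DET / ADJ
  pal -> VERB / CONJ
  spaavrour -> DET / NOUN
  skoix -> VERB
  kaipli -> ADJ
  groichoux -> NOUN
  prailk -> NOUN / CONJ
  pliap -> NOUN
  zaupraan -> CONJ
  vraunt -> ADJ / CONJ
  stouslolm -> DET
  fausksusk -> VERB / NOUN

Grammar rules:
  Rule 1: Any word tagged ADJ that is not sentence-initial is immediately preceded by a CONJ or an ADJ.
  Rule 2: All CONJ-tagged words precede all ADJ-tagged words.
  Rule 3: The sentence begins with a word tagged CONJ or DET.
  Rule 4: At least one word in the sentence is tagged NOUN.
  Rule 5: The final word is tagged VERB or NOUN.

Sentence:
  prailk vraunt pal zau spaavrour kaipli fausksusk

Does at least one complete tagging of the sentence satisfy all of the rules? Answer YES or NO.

NO

Candidates per position — 1:prailk {NOUN,CONJ}; 2:vraunt {ADJ,CONJ}; 3:pal {VERB,CONJ}; 4:zau {DET,ADJ}; 5:spaavrour {DET,NOUN}; 6:kaipli {ADJ}; 7:fausksusk {VERB,NOUN}.
Rule 1 cannot be satisfied by any choice of tags from the lexicon.
So there is no consistent tagging.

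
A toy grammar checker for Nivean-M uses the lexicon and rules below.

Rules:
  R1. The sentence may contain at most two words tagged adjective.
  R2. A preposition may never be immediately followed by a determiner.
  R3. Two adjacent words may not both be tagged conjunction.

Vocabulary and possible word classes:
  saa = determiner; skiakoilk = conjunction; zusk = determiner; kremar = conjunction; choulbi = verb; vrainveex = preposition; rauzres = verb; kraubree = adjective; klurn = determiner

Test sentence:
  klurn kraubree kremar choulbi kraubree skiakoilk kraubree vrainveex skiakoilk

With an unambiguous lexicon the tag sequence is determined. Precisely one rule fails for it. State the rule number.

1

Fixed tagging: determiner adjective conjunction verb adjective conjunction adjective preposition conjunction.
Rule check: R1 ✗, R2 ✓, R3 ✓.
Only rule 1 fails.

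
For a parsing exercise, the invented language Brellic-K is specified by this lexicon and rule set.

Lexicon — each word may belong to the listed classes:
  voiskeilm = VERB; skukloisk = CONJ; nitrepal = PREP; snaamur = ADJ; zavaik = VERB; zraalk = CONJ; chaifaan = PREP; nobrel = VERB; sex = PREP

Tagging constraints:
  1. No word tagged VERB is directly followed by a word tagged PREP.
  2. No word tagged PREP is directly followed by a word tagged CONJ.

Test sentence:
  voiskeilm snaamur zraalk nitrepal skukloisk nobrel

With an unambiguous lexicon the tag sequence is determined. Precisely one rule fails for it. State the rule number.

Fixed tagging: VERB ADJ CONJ PREP CONJ VERB.
Checking each rule: R1 ok, R2 fails.
Only rule 2 fails.

2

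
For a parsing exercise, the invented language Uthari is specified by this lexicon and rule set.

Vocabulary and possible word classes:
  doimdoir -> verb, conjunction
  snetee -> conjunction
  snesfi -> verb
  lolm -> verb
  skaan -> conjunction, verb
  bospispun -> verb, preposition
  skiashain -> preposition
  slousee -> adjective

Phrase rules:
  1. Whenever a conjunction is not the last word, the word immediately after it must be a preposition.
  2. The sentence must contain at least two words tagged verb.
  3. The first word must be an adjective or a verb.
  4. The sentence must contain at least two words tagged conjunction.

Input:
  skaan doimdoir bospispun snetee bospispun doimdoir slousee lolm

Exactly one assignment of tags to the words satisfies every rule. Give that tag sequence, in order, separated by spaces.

verb conjunction preposition conjunction preposition verb adjective verb

Candidates per position — 1:skaan {conjunction,verb}; 2:doimdoir {verb,conjunction}; 3:bospispun {verb,preposition}; 4:snetee {conjunction}; 5:bospispun {verb,preposition}; 6:doimdoir {verb,conjunction}; 7:slousee {adjective}; 8:lolm {verb}.
Position 1: conjunction is ruled out by rule 1; that leaves verb.
Position 5: verb is ruled out by rule 1; that leaves preposition.
Position 6: conjunction is ruled out by rule 1; that leaves verb.
Position 2: verb is ruled out by rule 4; that leaves conjunction.
Position 3: verb is ruled out by rule 1; that leaves preposition.
So the tagging must be: verb conjunction preposition conjunction preposition verb adjective verb.
Check: rule 1 holds; rule 2 holds; rule 3 holds; rule 4 holds.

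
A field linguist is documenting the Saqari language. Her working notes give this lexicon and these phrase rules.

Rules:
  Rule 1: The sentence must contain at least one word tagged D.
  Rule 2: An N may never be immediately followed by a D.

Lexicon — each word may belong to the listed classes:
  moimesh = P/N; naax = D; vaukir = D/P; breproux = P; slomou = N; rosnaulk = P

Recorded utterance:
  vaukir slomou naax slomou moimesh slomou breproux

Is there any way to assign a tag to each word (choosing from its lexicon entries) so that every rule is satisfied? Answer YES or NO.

Candidates per position — 1:vaukir {D,P}; 2:slomou {N}; 3:naax {D}; 4:slomou {N}; 5:moimesh {P,N}; 6:slomou {N}; 7:breproux {P}.
Rule 2 cannot be satisfied by any choice of tags from the lexicon.
So there is no consistent tagging.

NO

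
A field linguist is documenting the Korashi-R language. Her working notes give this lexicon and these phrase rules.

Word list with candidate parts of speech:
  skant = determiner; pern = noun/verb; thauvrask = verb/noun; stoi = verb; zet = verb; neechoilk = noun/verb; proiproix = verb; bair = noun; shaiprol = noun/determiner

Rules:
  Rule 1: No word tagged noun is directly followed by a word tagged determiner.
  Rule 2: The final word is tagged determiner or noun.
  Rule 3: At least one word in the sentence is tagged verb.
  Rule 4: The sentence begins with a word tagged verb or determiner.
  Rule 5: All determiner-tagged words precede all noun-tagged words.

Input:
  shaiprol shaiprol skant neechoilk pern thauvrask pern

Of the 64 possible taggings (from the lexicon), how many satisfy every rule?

7

Candidates per position — 1:shaiprol {noun,determiner}; 2:shaiprol {noun,determiner}; 3:skant {determiner}; 4:neechoilk {noun,verb}; 5:pern {noun,verb}; 6:thauvrask {verb,noun}; 7:pern {noun,verb}.
There are 64 candidate sequences in total.
Checking each against the rules leaves 7 sequences.
Count = 7.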